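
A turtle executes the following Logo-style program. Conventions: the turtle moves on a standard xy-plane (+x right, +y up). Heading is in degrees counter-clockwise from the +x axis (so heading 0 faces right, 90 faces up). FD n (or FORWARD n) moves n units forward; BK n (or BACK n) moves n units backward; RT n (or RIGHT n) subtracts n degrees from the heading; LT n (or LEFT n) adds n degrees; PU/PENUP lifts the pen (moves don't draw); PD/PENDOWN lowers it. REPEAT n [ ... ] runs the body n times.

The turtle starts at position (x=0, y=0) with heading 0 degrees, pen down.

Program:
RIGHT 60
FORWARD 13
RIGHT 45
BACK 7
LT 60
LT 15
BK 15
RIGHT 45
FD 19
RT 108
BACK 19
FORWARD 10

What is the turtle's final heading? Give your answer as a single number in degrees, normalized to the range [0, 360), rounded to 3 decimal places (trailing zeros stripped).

Executing turtle program step by step:
Start: pos=(0,0), heading=0, pen down
RT 60: heading 0 -> 300
FD 13: (0,0) -> (6.5,-11.258) [heading=300, draw]
RT 45: heading 300 -> 255
BK 7: (6.5,-11.258) -> (8.312,-4.497) [heading=255, draw]
LT 60: heading 255 -> 315
LT 15: heading 315 -> 330
BK 15: (8.312,-4.497) -> (-4.679,3.003) [heading=330, draw]
RT 45: heading 330 -> 285
FD 19: (-4.679,3.003) -> (0.239,-15.349) [heading=285, draw]
RT 108: heading 285 -> 177
BK 19: (0.239,-15.349) -> (19.213,-16.344) [heading=177, draw]
FD 10: (19.213,-16.344) -> (9.227,-15.82) [heading=177, draw]
Final: pos=(9.227,-15.82), heading=177, 6 segment(s) drawn

Answer: 177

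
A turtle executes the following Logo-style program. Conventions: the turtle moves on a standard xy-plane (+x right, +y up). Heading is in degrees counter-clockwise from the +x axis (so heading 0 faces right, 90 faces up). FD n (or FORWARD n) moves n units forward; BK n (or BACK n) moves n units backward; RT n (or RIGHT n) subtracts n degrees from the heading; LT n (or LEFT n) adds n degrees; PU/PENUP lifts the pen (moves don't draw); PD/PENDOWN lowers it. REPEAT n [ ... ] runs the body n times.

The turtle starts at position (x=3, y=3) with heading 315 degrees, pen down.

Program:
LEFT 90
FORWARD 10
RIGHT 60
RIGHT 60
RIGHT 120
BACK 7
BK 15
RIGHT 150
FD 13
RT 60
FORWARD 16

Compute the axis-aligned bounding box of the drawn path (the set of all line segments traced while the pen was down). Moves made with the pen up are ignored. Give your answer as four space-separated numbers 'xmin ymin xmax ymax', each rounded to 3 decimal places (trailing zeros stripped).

Answer: 3 -3.572 55.192 10.071

Derivation:
Executing turtle program step by step:
Start: pos=(3,3), heading=315, pen down
LT 90: heading 315 -> 45
FD 10: (3,3) -> (10.071,10.071) [heading=45, draw]
RT 60: heading 45 -> 345
RT 60: heading 345 -> 285
RT 120: heading 285 -> 165
BK 7: (10.071,10.071) -> (16.833,8.259) [heading=165, draw]
BK 15: (16.833,8.259) -> (31.321,4.377) [heading=165, draw]
RT 150: heading 165 -> 15
FD 13: (31.321,4.377) -> (43.878,7.742) [heading=15, draw]
RT 60: heading 15 -> 315
FD 16: (43.878,7.742) -> (55.192,-3.572) [heading=315, draw]
Final: pos=(55.192,-3.572), heading=315, 5 segment(s) drawn

Segment endpoints: x in {3, 10.071, 16.833, 31.321, 43.878, 55.192}, y in {-3.572, 3, 4.377, 7.742, 8.259, 10.071}
xmin=3, ymin=-3.572, xmax=55.192, ymax=10.071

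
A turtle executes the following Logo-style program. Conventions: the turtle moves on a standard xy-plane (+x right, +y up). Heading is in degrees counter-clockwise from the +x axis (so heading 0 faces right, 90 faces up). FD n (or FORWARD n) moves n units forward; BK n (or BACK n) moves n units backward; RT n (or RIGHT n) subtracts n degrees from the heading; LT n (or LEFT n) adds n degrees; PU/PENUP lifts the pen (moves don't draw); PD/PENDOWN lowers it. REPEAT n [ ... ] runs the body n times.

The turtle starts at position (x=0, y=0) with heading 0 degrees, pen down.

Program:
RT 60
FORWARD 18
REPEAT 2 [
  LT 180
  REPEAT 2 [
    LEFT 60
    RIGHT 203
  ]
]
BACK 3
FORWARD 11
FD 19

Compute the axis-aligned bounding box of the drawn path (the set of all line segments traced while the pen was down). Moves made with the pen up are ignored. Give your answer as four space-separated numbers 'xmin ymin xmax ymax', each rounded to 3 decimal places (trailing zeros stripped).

Executing turtle program step by step:
Start: pos=(0,0), heading=0, pen down
RT 60: heading 0 -> 300
FD 18: (0,0) -> (9,-15.588) [heading=300, draw]
REPEAT 2 [
  -- iteration 1/2 --
  LT 180: heading 300 -> 120
  REPEAT 2 [
    -- iteration 1/2 --
    LT 60: heading 120 -> 180
    RT 203: heading 180 -> 337
    -- iteration 2/2 --
    LT 60: heading 337 -> 37
    RT 203: heading 37 -> 194
  ]
  -- iteration 2/2 --
  LT 180: heading 194 -> 14
  REPEAT 2 [
    -- iteration 1/2 --
    LT 60: heading 14 -> 74
    RT 203: heading 74 -> 231
    -- iteration 2/2 --
    LT 60: heading 231 -> 291
    RT 203: heading 291 -> 88
  ]
]
BK 3: (9,-15.588) -> (8.895,-18.587) [heading=88, draw]
FD 11: (8.895,-18.587) -> (9.279,-7.593) [heading=88, draw]
FD 19: (9.279,-7.593) -> (9.942,11.395) [heading=88, draw]
Final: pos=(9.942,11.395), heading=88, 4 segment(s) drawn

Segment endpoints: x in {0, 8.895, 9, 9.279, 9.942}, y in {-18.587, -15.588, -7.593, 0, 11.395}
xmin=0, ymin=-18.587, xmax=9.942, ymax=11.395

Answer: 0 -18.587 9.942 11.395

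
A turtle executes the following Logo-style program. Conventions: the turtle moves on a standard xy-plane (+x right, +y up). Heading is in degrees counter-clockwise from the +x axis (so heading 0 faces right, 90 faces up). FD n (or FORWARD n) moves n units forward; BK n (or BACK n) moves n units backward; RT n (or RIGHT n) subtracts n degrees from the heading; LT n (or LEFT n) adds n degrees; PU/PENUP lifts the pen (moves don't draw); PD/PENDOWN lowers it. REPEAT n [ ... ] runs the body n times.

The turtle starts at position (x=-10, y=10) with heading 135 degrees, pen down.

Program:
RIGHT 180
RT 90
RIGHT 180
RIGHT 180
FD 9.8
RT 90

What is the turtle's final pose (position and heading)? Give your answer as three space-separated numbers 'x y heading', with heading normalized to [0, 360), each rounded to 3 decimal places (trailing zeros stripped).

Answer: -16.93 3.07 135

Derivation:
Executing turtle program step by step:
Start: pos=(-10,10), heading=135, pen down
RT 180: heading 135 -> 315
RT 90: heading 315 -> 225
RT 180: heading 225 -> 45
RT 180: heading 45 -> 225
FD 9.8: (-10,10) -> (-16.93,3.07) [heading=225, draw]
RT 90: heading 225 -> 135
Final: pos=(-16.93,3.07), heading=135, 1 segment(s) drawn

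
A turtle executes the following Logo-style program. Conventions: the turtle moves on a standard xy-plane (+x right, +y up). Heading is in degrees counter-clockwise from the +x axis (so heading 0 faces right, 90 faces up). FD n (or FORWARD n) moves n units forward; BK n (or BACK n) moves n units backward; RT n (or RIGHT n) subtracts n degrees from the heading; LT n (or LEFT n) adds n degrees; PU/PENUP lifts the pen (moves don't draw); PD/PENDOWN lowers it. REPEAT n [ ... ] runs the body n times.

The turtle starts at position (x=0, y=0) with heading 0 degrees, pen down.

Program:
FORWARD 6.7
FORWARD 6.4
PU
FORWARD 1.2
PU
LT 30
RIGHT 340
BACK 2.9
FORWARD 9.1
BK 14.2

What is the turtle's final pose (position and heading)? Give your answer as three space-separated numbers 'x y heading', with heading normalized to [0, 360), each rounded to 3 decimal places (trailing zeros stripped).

Executing turtle program step by step:
Start: pos=(0,0), heading=0, pen down
FD 6.7: (0,0) -> (6.7,0) [heading=0, draw]
FD 6.4: (6.7,0) -> (13.1,0) [heading=0, draw]
PU: pen up
FD 1.2: (13.1,0) -> (14.3,0) [heading=0, move]
PU: pen up
LT 30: heading 0 -> 30
RT 340: heading 30 -> 50
BK 2.9: (14.3,0) -> (12.436,-2.222) [heading=50, move]
FD 9.1: (12.436,-2.222) -> (18.285,4.749) [heading=50, move]
BK 14.2: (18.285,4.749) -> (9.158,-6.128) [heading=50, move]
Final: pos=(9.158,-6.128), heading=50, 2 segment(s) drawn

Answer: 9.158 -6.128 50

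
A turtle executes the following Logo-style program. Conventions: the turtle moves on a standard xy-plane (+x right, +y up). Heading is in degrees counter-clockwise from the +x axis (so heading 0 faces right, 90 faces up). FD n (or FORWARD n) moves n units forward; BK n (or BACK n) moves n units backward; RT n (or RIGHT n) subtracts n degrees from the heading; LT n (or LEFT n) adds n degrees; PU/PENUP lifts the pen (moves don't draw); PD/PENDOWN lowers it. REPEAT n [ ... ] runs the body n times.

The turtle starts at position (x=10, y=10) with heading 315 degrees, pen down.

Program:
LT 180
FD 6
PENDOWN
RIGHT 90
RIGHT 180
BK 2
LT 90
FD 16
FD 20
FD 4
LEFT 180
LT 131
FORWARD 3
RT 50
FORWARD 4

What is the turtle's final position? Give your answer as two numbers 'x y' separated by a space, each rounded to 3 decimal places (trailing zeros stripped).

Answer: 32.011 -17.971

Derivation:
Executing turtle program step by step:
Start: pos=(10,10), heading=315, pen down
LT 180: heading 315 -> 135
FD 6: (10,10) -> (5.757,14.243) [heading=135, draw]
PD: pen down
RT 90: heading 135 -> 45
RT 180: heading 45 -> 225
BK 2: (5.757,14.243) -> (7.172,15.657) [heading=225, draw]
LT 90: heading 225 -> 315
FD 16: (7.172,15.657) -> (18.485,4.343) [heading=315, draw]
FD 20: (18.485,4.343) -> (32.627,-9.799) [heading=315, draw]
FD 4: (32.627,-9.799) -> (35.456,-12.627) [heading=315, draw]
LT 180: heading 315 -> 135
LT 131: heading 135 -> 266
FD 3: (35.456,-12.627) -> (35.247,-15.62) [heading=266, draw]
RT 50: heading 266 -> 216
FD 4: (35.247,-15.62) -> (32.011,-17.971) [heading=216, draw]
Final: pos=(32.011,-17.971), heading=216, 7 segment(s) drawn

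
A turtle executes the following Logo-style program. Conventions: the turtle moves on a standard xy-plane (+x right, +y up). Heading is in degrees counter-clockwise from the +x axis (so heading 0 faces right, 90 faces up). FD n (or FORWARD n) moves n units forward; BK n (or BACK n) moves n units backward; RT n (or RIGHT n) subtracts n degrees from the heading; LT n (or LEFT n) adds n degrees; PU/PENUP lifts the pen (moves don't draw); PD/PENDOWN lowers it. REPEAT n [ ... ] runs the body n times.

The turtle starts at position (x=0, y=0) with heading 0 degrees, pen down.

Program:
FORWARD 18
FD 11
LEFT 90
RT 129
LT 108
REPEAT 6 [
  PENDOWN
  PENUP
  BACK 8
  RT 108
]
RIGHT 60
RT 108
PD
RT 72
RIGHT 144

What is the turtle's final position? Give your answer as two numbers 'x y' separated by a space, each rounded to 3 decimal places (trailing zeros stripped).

Executing turtle program step by step:
Start: pos=(0,0), heading=0, pen down
FD 18: (0,0) -> (18,0) [heading=0, draw]
FD 11: (18,0) -> (29,0) [heading=0, draw]
LT 90: heading 0 -> 90
RT 129: heading 90 -> 321
LT 108: heading 321 -> 69
REPEAT 6 [
  -- iteration 1/6 --
  PD: pen down
  PU: pen up
  BK 8: (29,0) -> (26.133,-7.469) [heading=69, move]
  RT 108: heading 69 -> 321
  -- iteration 2/6 --
  PD: pen down
  PU: pen up
  BK 8: (26.133,-7.469) -> (19.916,-2.434) [heading=321, move]
  RT 108: heading 321 -> 213
  -- iteration 3/6 --
  PD: pen down
  PU: pen up
  BK 8: (19.916,-2.434) -> (26.625,1.923) [heading=213, move]
  RT 108: heading 213 -> 105
  -- iteration 4/6 --
  PD: pen down
  PU: pen up
  BK 8: (26.625,1.923) -> (28.696,-5.804) [heading=105, move]
  RT 108: heading 105 -> 357
  -- iteration 5/6 --
  PD: pen down
  PU: pen up
  BK 8: (28.696,-5.804) -> (20.707,-5.386) [heading=357, move]
  RT 108: heading 357 -> 249
  -- iteration 6/6 --
  PD: pen down
  PU: pen up
  BK 8: (20.707,-5.386) -> (23.574,2.083) [heading=249, move]
  RT 108: heading 249 -> 141
]
RT 60: heading 141 -> 81
RT 108: heading 81 -> 333
PD: pen down
RT 72: heading 333 -> 261
RT 144: heading 261 -> 117
Final: pos=(23.574,2.083), heading=117, 2 segment(s) drawn

Answer: 23.574 2.083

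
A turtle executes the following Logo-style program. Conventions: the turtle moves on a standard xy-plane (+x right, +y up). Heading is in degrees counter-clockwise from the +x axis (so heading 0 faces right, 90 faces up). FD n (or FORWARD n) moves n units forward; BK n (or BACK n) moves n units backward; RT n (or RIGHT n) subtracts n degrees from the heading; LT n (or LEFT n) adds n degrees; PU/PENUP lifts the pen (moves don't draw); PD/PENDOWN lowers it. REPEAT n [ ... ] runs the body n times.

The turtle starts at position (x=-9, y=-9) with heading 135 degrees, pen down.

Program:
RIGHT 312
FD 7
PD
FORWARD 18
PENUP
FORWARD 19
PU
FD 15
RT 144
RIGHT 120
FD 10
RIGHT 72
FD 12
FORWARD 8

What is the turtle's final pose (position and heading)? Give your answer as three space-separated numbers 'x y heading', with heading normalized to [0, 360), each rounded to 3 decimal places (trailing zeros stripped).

Answer: -84.175 -31.045 207

Derivation:
Executing turtle program step by step:
Start: pos=(-9,-9), heading=135, pen down
RT 312: heading 135 -> 183
FD 7: (-9,-9) -> (-15.99,-9.366) [heading=183, draw]
PD: pen down
FD 18: (-15.99,-9.366) -> (-33.966,-10.308) [heading=183, draw]
PU: pen up
FD 19: (-33.966,-10.308) -> (-52.94,-11.303) [heading=183, move]
PU: pen up
FD 15: (-52.94,-11.303) -> (-67.919,-12.088) [heading=183, move]
RT 144: heading 183 -> 39
RT 120: heading 39 -> 279
FD 10: (-67.919,-12.088) -> (-66.355,-21.965) [heading=279, move]
RT 72: heading 279 -> 207
FD 12: (-66.355,-21.965) -> (-77.047,-27.413) [heading=207, move]
FD 8: (-77.047,-27.413) -> (-84.175,-31.045) [heading=207, move]
Final: pos=(-84.175,-31.045), heading=207, 2 segment(s) drawn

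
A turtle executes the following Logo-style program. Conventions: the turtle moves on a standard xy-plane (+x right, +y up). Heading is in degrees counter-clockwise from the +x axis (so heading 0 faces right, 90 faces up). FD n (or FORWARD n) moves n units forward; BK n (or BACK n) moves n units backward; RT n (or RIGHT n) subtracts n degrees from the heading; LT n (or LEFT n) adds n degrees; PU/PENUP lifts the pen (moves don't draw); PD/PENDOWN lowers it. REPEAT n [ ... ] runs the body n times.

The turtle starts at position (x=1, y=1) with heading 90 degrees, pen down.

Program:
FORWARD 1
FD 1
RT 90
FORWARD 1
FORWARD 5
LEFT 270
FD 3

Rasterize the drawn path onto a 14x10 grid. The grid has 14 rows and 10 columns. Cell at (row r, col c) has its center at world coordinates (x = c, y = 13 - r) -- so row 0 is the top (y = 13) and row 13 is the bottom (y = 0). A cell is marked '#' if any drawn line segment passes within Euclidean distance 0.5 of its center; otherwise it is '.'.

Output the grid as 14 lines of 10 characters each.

Segment 0: (1,1) -> (1,2)
Segment 1: (1,2) -> (1,3)
Segment 2: (1,3) -> (2,3)
Segment 3: (2,3) -> (7,3)
Segment 4: (7,3) -> (7,0)

Answer: ..........
..........
..........
..........
..........
..........
..........
..........
..........
..........
.#######..
.#.....#..
.#.....#..
.......#..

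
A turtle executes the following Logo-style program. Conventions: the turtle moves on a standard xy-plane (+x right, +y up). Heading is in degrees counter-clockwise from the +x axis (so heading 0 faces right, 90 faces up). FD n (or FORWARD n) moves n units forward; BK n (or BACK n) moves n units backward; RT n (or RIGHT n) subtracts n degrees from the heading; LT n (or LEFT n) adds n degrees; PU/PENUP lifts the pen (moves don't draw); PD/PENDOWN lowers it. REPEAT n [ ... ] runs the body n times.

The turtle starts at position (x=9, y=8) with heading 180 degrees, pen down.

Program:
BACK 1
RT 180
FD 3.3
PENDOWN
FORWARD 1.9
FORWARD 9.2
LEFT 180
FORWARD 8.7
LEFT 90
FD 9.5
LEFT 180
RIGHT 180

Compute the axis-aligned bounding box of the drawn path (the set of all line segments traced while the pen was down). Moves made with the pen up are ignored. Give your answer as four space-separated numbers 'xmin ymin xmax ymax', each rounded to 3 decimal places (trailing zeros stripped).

Answer: 9 -1.5 24.4 8

Derivation:
Executing turtle program step by step:
Start: pos=(9,8), heading=180, pen down
BK 1: (9,8) -> (10,8) [heading=180, draw]
RT 180: heading 180 -> 0
FD 3.3: (10,8) -> (13.3,8) [heading=0, draw]
PD: pen down
FD 1.9: (13.3,8) -> (15.2,8) [heading=0, draw]
FD 9.2: (15.2,8) -> (24.4,8) [heading=0, draw]
LT 180: heading 0 -> 180
FD 8.7: (24.4,8) -> (15.7,8) [heading=180, draw]
LT 90: heading 180 -> 270
FD 9.5: (15.7,8) -> (15.7,-1.5) [heading=270, draw]
LT 180: heading 270 -> 90
RT 180: heading 90 -> 270
Final: pos=(15.7,-1.5), heading=270, 6 segment(s) drawn

Segment endpoints: x in {9, 10, 13.3, 15.2, 15.7, 15.7, 24.4}, y in {-1.5, 8, 8}
xmin=9, ymin=-1.5, xmax=24.4, ymax=8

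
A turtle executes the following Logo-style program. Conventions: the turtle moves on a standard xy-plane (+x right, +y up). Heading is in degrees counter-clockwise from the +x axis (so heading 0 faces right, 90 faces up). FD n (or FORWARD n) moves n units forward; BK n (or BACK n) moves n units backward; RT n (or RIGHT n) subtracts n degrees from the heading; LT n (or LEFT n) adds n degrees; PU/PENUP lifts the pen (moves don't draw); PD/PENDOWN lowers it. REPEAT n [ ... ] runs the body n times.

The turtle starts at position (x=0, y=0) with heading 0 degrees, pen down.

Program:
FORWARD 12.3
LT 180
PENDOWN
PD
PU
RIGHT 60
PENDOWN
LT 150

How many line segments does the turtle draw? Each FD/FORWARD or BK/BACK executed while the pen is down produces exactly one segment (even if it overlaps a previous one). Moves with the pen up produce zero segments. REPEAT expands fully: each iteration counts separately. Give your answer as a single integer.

Executing turtle program step by step:
Start: pos=(0,0), heading=0, pen down
FD 12.3: (0,0) -> (12.3,0) [heading=0, draw]
LT 180: heading 0 -> 180
PD: pen down
PD: pen down
PU: pen up
RT 60: heading 180 -> 120
PD: pen down
LT 150: heading 120 -> 270
Final: pos=(12.3,0), heading=270, 1 segment(s) drawn
Segments drawn: 1

Answer: 1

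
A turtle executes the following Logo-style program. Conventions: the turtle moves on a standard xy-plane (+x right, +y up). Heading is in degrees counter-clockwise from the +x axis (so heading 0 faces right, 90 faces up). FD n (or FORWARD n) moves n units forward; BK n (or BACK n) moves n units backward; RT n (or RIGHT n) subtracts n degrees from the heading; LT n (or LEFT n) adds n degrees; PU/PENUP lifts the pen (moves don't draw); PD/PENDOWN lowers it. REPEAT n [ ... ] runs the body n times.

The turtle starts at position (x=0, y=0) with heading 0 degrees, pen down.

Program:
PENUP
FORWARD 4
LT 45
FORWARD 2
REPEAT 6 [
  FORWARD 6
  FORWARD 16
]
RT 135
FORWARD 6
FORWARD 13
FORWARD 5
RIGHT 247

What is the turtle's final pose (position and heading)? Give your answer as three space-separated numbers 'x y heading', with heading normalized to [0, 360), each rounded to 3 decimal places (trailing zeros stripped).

Executing turtle program step by step:
Start: pos=(0,0), heading=0, pen down
PU: pen up
FD 4: (0,0) -> (4,0) [heading=0, move]
LT 45: heading 0 -> 45
FD 2: (4,0) -> (5.414,1.414) [heading=45, move]
REPEAT 6 [
  -- iteration 1/6 --
  FD 6: (5.414,1.414) -> (9.657,5.657) [heading=45, move]
  FD 16: (9.657,5.657) -> (20.971,16.971) [heading=45, move]
  -- iteration 2/6 --
  FD 6: (20.971,16.971) -> (25.213,21.213) [heading=45, move]
  FD 16: (25.213,21.213) -> (36.527,32.527) [heading=45, move]
  -- iteration 3/6 --
  FD 6: (36.527,32.527) -> (40.77,36.77) [heading=45, move]
  FD 16: (40.77,36.77) -> (52.083,48.083) [heading=45, move]
  -- iteration 4/6 --
  FD 6: (52.083,48.083) -> (56.326,52.326) [heading=45, move]
  FD 16: (56.326,52.326) -> (67.64,63.64) [heading=45, move]
  -- iteration 5/6 --
  FD 6: (67.64,63.64) -> (71.882,67.882) [heading=45, move]
  FD 16: (71.882,67.882) -> (83.196,79.196) [heading=45, move]
  -- iteration 6/6 --
  FD 6: (83.196,79.196) -> (87.439,83.439) [heading=45, move]
  FD 16: (87.439,83.439) -> (98.752,94.752) [heading=45, move]
]
RT 135: heading 45 -> 270
FD 6: (98.752,94.752) -> (98.752,88.752) [heading=270, move]
FD 13: (98.752,88.752) -> (98.752,75.752) [heading=270, move]
FD 5: (98.752,75.752) -> (98.752,70.752) [heading=270, move]
RT 247: heading 270 -> 23
Final: pos=(98.752,70.752), heading=23, 0 segment(s) drawn

Answer: 98.752 70.752 23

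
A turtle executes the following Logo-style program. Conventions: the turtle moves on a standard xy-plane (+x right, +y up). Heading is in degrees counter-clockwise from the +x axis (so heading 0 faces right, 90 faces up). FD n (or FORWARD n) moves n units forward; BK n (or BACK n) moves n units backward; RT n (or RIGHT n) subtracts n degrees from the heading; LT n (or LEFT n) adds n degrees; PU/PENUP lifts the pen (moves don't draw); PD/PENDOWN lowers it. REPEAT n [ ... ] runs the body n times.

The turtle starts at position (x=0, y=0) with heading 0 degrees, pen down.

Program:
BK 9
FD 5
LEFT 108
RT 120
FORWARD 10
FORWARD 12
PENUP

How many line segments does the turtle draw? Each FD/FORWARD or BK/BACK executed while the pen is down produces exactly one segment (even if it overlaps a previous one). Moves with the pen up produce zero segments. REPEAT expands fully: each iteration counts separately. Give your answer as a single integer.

Answer: 4

Derivation:
Executing turtle program step by step:
Start: pos=(0,0), heading=0, pen down
BK 9: (0,0) -> (-9,0) [heading=0, draw]
FD 5: (-9,0) -> (-4,0) [heading=0, draw]
LT 108: heading 0 -> 108
RT 120: heading 108 -> 348
FD 10: (-4,0) -> (5.781,-2.079) [heading=348, draw]
FD 12: (5.781,-2.079) -> (17.519,-4.574) [heading=348, draw]
PU: pen up
Final: pos=(17.519,-4.574), heading=348, 4 segment(s) drawn
Segments drawn: 4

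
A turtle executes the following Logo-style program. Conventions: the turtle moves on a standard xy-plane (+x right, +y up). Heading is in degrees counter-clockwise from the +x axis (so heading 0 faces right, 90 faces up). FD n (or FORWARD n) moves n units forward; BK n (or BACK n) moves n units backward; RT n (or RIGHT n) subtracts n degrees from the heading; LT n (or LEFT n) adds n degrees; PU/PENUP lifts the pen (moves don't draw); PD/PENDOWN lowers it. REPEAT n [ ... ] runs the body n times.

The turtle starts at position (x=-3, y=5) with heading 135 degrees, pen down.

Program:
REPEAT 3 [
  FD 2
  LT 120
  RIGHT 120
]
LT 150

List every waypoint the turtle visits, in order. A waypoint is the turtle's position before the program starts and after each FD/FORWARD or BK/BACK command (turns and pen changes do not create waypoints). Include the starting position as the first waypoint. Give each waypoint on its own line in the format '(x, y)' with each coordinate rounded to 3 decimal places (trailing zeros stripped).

Answer: (-3, 5)
(-4.414, 6.414)
(-5.828, 7.828)
(-7.243, 9.243)

Derivation:
Executing turtle program step by step:
Start: pos=(-3,5), heading=135, pen down
REPEAT 3 [
  -- iteration 1/3 --
  FD 2: (-3,5) -> (-4.414,6.414) [heading=135, draw]
  LT 120: heading 135 -> 255
  RT 120: heading 255 -> 135
  -- iteration 2/3 --
  FD 2: (-4.414,6.414) -> (-5.828,7.828) [heading=135, draw]
  LT 120: heading 135 -> 255
  RT 120: heading 255 -> 135
  -- iteration 3/3 --
  FD 2: (-5.828,7.828) -> (-7.243,9.243) [heading=135, draw]
  LT 120: heading 135 -> 255
  RT 120: heading 255 -> 135
]
LT 150: heading 135 -> 285
Final: pos=(-7.243,9.243), heading=285, 3 segment(s) drawn
Waypoints (4 total):
(-3, 5)
(-4.414, 6.414)
(-5.828, 7.828)
(-7.243, 9.243)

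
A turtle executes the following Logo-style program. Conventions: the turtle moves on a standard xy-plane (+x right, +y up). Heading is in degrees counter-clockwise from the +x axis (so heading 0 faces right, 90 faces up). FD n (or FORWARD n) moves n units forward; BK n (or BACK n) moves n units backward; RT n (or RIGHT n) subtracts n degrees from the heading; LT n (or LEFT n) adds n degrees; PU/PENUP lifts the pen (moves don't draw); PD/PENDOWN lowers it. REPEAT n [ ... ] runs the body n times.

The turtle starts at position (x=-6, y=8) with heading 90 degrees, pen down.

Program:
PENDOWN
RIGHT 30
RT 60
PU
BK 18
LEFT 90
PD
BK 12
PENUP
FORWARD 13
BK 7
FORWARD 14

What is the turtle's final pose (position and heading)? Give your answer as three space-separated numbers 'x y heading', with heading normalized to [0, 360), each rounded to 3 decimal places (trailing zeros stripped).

Executing turtle program step by step:
Start: pos=(-6,8), heading=90, pen down
PD: pen down
RT 30: heading 90 -> 60
RT 60: heading 60 -> 0
PU: pen up
BK 18: (-6,8) -> (-24,8) [heading=0, move]
LT 90: heading 0 -> 90
PD: pen down
BK 12: (-24,8) -> (-24,-4) [heading=90, draw]
PU: pen up
FD 13: (-24,-4) -> (-24,9) [heading=90, move]
BK 7: (-24,9) -> (-24,2) [heading=90, move]
FD 14: (-24,2) -> (-24,16) [heading=90, move]
Final: pos=(-24,16), heading=90, 1 segment(s) drawn

Answer: -24 16 90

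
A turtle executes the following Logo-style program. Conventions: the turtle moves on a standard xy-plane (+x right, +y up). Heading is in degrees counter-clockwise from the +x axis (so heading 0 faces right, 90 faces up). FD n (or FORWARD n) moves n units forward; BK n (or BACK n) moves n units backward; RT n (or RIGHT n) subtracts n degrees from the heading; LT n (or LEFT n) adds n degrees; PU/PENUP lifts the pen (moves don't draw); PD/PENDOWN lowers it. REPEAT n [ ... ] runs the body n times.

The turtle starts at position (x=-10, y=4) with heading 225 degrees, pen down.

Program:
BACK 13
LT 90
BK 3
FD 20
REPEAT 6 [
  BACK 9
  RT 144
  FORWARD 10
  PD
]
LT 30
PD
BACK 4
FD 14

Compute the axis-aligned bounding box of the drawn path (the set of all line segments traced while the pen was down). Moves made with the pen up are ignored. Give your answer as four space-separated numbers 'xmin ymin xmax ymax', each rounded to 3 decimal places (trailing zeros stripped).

Executing turtle program step by step:
Start: pos=(-10,4), heading=225, pen down
BK 13: (-10,4) -> (-0.808,13.192) [heading=225, draw]
LT 90: heading 225 -> 315
BK 3: (-0.808,13.192) -> (-2.929,15.314) [heading=315, draw]
FD 20: (-2.929,15.314) -> (11.213,1.172) [heading=315, draw]
REPEAT 6 [
  -- iteration 1/6 --
  BK 9: (11.213,1.172) -> (4.849,7.536) [heading=315, draw]
  RT 144: heading 315 -> 171
  FD 10: (4.849,7.536) -> (-5.028,9.1) [heading=171, draw]
  PD: pen down
  -- iteration 2/6 --
  BK 9: (-5.028,9.1) -> (3.862,7.692) [heading=171, draw]
  RT 144: heading 171 -> 27
  FD 10: (3.862,7.692) -> (12.772,12.232) [heading=27, draw]
  PD: pen down
  -- iteration 3/6 --
  BK 9: (12.772,12.232) -> (4.753,8.146) [heading=27, draw]
  RT 144: heading 27 -> 243
  FD 10: (4.753,8.146) -> (0.213,-0.764) [heading=243, draw]
  PD: pen down
  -- iteration 4/6 --
  BK 9: (0.213,-0.764) -> (4.299,7.255) [heading=243, draw]
  RT 144: heading 243 -> 99
  FD 10: (4.299,7.255) -> (2.734,17.132) [heading=99, draw]
  PD: pen down
  -- iteration 5/6 --
  BK 9: (2.734,17.132) -> (4.142,8.243) [heading=99, draw]
  RT 144: heading 99 -> 315
  FD 10: (4.142,8.243) -> (11.213,1.172) [heading=315, draw]
  PD: pen down
  -- iteration 6/6 --
  BK 9: (11.213,1.172) -> (4.849,7.536) [heading=315, draw]
  RT 144: heading 315 -> 171
  FD 10: (4.849,7.536) -> (-5.028,9.1) [heading=171, draw]
  PD: pen down
]
LT 30: heading 171 -> 201
PD: pen down
BK 4: (-5.028,9.1) -> (-1.293,10.533) [heading=201, draw]
FD 14: (-1.293,10.533) -> (-14.363,5.516) [heading=201, draw]
Final: pos=(-14.363,5.516), heading=201, 17 segment(s) drawn

Segment endpoints: x in {-14.363, -10, -5.028, -2.929, -1.293, -0.808, 0.213, 2.734, 3.862, 4.142, 4.299, 4.753, 4.849, 11.213, 11.213, 12.772}, y in {-0.764, 1.172, 1.172, 4, 5.516, 7.255, 7.536, 7.692, 8.146, 8.243, 9.1, 9.1, 10.533, 12.232, 13.192, 15.314, 17.132}
xmin=-14.363, ymin=-0.764, xmax=12.772, ymax=17.132

Answer: -14.363 -0.764 12.772 17.132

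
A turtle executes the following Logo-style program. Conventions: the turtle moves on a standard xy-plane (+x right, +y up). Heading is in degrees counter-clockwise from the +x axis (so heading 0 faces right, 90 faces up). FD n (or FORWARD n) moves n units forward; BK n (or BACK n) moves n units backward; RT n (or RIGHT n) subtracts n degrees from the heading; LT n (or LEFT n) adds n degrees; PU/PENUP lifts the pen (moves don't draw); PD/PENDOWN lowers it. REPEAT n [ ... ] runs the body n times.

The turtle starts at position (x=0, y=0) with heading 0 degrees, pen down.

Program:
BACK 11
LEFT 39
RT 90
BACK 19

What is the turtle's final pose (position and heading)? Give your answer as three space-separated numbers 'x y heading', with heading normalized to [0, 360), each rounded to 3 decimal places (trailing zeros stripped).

Answer: -22.957 14.766 309

Derivation:
Executing turtle program step by step:
Start: pos=(0,0), heading=0, pen down
BK 11: (0,0) -> (-11,0) [heading=0, draw]
LT 39: heading 0 -> 39
RT 90: heading 39 -> 309
BK 19: (-11,0) -> (-22.957,14.766) [heading=309, draw]
Final: pos=(-22.957,14.766), heading=309, 2 segment(s) drawn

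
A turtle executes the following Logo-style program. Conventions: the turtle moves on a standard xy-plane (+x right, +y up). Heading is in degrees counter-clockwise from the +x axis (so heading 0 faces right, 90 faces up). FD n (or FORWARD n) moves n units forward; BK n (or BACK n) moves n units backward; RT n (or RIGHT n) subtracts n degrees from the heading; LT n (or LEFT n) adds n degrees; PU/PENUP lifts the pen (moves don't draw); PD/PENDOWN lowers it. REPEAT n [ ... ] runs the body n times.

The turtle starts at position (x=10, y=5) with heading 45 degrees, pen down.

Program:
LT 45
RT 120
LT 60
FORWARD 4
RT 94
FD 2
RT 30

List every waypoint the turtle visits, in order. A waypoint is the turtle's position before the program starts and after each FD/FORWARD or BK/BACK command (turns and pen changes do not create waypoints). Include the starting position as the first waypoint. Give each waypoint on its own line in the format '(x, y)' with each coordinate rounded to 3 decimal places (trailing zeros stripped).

Executing turtle program step by step:
Start: pos=(10,5), heading=45, pen down
LT 45: heading 45 -> 90
RT 120: heading 90 -> 330
LT 60: heading 330 -> 30
FD 4: (10,5) -> (13.464,7) [heading=30, draw]
RT 94: heading 30 -> 296
FD 2: (13.464,7) -> (14.341,5.202) [heading=296, draw]
RT 30: heading 296 -> 266
Final: pos=(14.341,5.202), heading=266, 2 segment(s) drawn
Waypoints (3 total):
(10, 5)
(13.464, 7)
(14.341, 5.202)

Answer: (10, 5)
(13.464, 7)
(14.341, 5.202)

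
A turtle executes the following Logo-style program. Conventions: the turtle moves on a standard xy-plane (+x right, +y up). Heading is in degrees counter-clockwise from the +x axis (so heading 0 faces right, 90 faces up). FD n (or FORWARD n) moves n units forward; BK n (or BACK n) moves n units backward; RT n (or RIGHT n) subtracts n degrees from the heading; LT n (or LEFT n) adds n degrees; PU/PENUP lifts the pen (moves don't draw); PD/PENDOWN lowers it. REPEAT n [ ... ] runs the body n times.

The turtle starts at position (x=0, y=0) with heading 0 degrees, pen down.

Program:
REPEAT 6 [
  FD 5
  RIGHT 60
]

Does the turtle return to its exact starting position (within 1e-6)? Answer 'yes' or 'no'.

Executing turtle program step by step:
Start: pos=(0,0), heading=0, pen down
REPEAT 6 [
  -- iteration 1/6 --
  FD 5: (0,0) -> (5,0) [heading=0, draw]
  RT 60: heading 0 -> 300
  -- iteration 2/6 --
  FD 5: (5,0) -> (7.5,-4.33) [heading=300, draw]
  RT 60: heading 300 -> 240
  -- iteration 3/6 --
  FD 5: (7.5,-4.33) -> (5,-8.66) [heading=240, draw]
  RT 60: heading 240 -> 180
  -- iteration 4/6 --
  FD 5: (5,-8.66) -> (0,-8.66) [heading=180, draw]
  RT 60: heading 180 -> 120
  -- iteration 5/6 --
  FD 5: (0,-8.66) -> (-2.5,-4.33) [heading=120, draw]
  RT 60: heading 120 -> 60
  -- iteration 6/6 --
  FD 5: (-2.5,-4.33) -> (0,0) [heading=60, draw]
  RT 60: heading 60 -> 0
]
Final: pos=(0,0), heading=0, 6 segment(s) drawn

Start position: (0, 0)
Final position: (0, 0)
Distance = 0; < 1e-6 -> CLOSED

Answer: yes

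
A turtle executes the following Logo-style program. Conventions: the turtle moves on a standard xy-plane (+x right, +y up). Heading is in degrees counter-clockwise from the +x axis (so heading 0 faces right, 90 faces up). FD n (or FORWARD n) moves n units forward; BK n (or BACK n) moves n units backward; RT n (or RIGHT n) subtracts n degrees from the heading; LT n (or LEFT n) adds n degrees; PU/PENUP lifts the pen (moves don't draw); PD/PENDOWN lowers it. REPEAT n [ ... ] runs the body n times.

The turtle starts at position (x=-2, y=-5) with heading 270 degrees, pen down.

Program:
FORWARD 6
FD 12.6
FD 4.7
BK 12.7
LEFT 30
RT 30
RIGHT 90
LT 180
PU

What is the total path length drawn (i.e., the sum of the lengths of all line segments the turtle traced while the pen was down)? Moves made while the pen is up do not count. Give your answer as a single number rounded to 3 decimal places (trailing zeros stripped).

Answer: 36

Derivation:
Executing turtle program step by step:
Start: pos=(-2,-5), heading=270, pen down
FD 6: (-2,-5) -> (-2,-11) [heading=270, draw]
FD 12.6: (-2,-11) -> (-2,-23.6) [heading=270, draw]
FD 4.7: (-2,-23.6) -> (-2,-28.3) [heading=270, draw]
BK 12.7: (-2,-28.3) -> (-2,-15.6) [heading=270, draw]
LT 30: heading 270 -> 300
RT 30: heading 300 -> 270
RT 90: heading 270 -> 180
LT 180: heading 180 -> 0
PU: pen up
Final: pos=(-2,-15.6), heading=0, 4 segment(s) drawn

Segment lengths:
  seg 1: (-2,-5) -> (-2,-11), length = 6
  seg 2: (-2,-11) -> (-2,-23.6), length = 12.6
  seg 3: (-2,-23.6) -> (-2,-28.3), length = 4.7
  seg 4: (-2,-28.3) -> (-2,-15.6), length = 12.7
Total = 36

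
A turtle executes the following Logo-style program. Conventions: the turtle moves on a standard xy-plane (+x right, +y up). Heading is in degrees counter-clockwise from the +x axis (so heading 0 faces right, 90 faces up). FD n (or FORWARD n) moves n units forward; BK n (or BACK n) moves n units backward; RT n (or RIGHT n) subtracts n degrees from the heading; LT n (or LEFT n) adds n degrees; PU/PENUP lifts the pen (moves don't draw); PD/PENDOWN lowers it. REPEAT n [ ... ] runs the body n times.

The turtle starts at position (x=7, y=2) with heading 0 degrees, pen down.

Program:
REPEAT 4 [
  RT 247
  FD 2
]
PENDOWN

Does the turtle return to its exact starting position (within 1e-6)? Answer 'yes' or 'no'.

Answer: no

Derivation:
Executing turtle program step by step:
Start: pos=(7,2), heading=0, pen down
REPEAT 4 [
  -- iteration 1/4 --
  RT 247: heading 0 -> 113
  FD 2: (7,2) -> (6.219,3.841) [heading=113, draw]
  -- iteration 2/4 --
  RT 247: heading 113 -> 226
  FD 2: (6.219,3.841) -> (4.829,2.402) [heading=226, draw]
  -- iteration 3/4 --
  RT 247: heading 226 -> 339
  FD 2: (4.829,2.402) -> (6.696,1.686) [heading=339, draw]
  -- iteration 4/4 --
  RT 247: heading 339 -> 92
  FD 2: (6.696,1.686) -> (6.627,3.684) [heading=92, draw]
]
PD: pen down
Final: pos=(6.627,3.684), heading=92, 4 segment(s) drawn

Start position: (7, 2)
Final position: (6.627, 3.684)
Distance = 1.725; >= 1e-6 -> NOT closed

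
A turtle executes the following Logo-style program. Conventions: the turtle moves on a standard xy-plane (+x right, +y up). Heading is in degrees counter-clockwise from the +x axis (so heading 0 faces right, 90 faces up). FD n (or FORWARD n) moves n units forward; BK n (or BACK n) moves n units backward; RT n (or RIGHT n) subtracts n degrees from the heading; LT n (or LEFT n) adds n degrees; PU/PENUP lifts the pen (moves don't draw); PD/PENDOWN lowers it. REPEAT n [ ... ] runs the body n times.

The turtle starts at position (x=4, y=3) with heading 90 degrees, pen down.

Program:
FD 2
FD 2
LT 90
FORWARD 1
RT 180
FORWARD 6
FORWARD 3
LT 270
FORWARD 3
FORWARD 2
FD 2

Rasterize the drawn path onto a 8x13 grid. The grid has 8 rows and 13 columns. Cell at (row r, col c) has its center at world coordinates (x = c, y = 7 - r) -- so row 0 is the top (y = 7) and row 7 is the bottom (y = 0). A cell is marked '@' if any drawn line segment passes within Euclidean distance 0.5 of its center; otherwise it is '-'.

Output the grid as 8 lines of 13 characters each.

Segment 0: (4,3) -> (4,5)
Segment 1: (4,5) -> (4,7)
Segment 2: (4,7) -> (3,7)
Segment 3: (3,7) -> (9,7)
Segment 4: (9,7) -> (12,7)
Segment 5: (12,7) -> (12,4)
Segment 6: (12,4) -> (12,2)
Segment 7: (12,2) -> (12,0)

Answer: ---@@@@@@@@@@
----@-------@
----@-------@
----@-------@
----@-------@
------------@
------------@
------------@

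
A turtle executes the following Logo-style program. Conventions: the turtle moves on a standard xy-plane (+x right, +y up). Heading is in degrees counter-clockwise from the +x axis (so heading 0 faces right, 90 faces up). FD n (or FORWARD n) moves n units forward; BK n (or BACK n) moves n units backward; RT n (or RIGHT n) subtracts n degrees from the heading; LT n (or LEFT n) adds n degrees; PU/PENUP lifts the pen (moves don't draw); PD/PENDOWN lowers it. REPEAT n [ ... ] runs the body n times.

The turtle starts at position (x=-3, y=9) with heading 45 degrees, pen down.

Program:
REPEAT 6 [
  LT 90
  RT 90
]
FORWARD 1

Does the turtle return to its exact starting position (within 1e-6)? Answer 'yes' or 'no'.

Answer: no

Derivation:
Executing turtle program step by step:
Start: pos=(-3,9), heading=45, pen down
REPEAT 6 [
  -- iteration 1/6 --
  LT 90: heading 45 -> 135
  RT 90: heading 135 -> 45
  -- iteration 2/6 --
  LT 90: heading 45 -> 135
  RT 90: heading 135 -> 45
  -- iteration 3/6 --
  LT 90: heading 45 -> 135
  RT 90: heading 135 -> 45
  -- iteration 4/6 --
  LT 90: heading 45 -> 135
  RT 90: heading 135 -> 45
  -- iteration 5/6 --
  LT 90: heading 45 -> 135
  RT 90: heading 135 -> 45
  -- iteration 6/6 --
  LT 90: heading 45 -> 135
  RT 90: heading 135 -> 45
]
FD 1: (-3,9) -> (-2.293,9.707) [heading=45, draw]
Final: pos=(-2.293,9.707), heading=45, 1 segment(s) drawn

Start position: (-3, 9)
Final position: (-2.293, 9.707)
Distance = 1; >= 1e-6 -> NOT closed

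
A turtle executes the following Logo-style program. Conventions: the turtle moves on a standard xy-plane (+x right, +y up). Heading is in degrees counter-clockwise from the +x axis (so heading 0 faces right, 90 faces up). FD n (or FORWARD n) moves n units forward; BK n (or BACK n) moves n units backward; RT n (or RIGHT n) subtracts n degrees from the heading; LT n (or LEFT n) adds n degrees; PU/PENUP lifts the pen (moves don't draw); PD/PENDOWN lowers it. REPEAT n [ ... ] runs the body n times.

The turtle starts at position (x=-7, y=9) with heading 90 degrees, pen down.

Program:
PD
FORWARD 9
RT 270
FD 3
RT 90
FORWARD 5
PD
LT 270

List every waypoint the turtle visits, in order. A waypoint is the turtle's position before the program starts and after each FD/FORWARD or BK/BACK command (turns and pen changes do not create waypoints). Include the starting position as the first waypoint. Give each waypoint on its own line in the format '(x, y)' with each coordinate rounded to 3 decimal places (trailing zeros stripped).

Answer: (-7, 9)
(-7, 18)
(-10, 18)
(-10, 23)

Derivation:
Executing turtle program step by step:
Start: pos=(-7,9), heading=90, pen down
PD: pen down
FD 9: (-7,9) -> (-7,18) [heading=90, draw]
RT 270: heading 90 -> 180
FD 3: (-7,18) -> (-10,18) [heading=180, draw]
RT 90: heading 180 -> 90
FD 5: (-10,18) -> (-10,23) [heading=90, draw]
PD: pen down
LT 270: heading 90 -> 0
Final: pos=(-10,23), heading=0, 3 segment(s) drawn
Waypoints (4 total):
(-7, 9)
(-7, 18)
(-10, 18)
(-10, 23)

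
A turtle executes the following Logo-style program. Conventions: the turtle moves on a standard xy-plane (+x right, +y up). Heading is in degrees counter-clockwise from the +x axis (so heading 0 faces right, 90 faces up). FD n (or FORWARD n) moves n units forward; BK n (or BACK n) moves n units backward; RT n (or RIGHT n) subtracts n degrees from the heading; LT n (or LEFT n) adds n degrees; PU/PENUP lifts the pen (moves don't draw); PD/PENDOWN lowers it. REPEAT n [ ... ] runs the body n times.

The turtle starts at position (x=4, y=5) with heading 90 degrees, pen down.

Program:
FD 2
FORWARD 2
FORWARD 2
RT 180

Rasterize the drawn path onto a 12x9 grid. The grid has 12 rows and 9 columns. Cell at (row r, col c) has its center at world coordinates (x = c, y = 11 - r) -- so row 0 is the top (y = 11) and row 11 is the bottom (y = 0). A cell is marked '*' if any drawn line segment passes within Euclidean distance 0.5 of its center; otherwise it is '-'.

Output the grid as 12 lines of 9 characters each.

Segment 0: (4,5) -> (4,7)
Segment 1: (4,7) -> (4,9)
Segment 2: (4,9) -> (4,11)

Answer: ----*----
----*----
----*----
----*----
----*----
----*----
----*----
---------
---------
---------
---------
---------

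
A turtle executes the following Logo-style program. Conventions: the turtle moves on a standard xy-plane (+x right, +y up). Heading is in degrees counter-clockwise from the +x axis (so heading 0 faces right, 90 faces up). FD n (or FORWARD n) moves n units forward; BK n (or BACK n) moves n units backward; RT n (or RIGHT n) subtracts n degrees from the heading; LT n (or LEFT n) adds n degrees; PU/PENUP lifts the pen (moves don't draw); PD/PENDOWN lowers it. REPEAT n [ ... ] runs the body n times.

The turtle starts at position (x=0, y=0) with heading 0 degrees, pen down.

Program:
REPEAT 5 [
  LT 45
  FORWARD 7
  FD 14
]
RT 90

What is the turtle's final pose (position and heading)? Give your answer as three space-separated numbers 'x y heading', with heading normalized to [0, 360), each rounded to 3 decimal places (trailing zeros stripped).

Answer: -35.849 35.849 135

Derivation:
Executing turtle program step by step:
Start: pos=(0,0), heading=0, pen down
REPEAT 5 [
  -- iteration 1/5 --
  LT 45: heading 0 -> 45
  FD 7: (0,0) -> (4.95,4.95) [heading=45, draw]
  FD 14: (4.95,4.95) -> (14.849,14.849) [heading=45, draw]
  -- iteration 2/5 --
  LT 45: heading 45 -> 90
  FD 7: (14.849,14.849) -> (14.849,21.849) [heading=90, draw]
  FD 14: (14.849,21.849) -> (14.849,35.849) [heading=90, draw]
  -- iteration 3/5 --
  LT 45: heading 90 -> 135
  FD 7: (14.849,35.849) -> (9.899,40.799) [heading=135, draw]
  FD 14: (9.899,40.799) -> (0,50.698) [heading=135, draw]
  -- iteration 4/5 --
  LT 45: heading 135 -> 180
  FD 7: (0,50.698) -> (-7,50.698) [heading=180, draw]
  FD 14: (-7,50.698) -> (-21,50.698) [heading=180, draw]
  -- iteration 5/5 --
  LT 45: heading 180 -> 225
  FD 7: (-21,50.698) -> (-25.95,45.749) [heading=225, draw]
  FD 14: (-25.95,45.749) -> (-35.849,35.849) [heading=225, draw]
]
RT 90: heading 225 -> 135
Final: pos=(-35.849,35.849), heading=135, 10 segment(s) drawn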